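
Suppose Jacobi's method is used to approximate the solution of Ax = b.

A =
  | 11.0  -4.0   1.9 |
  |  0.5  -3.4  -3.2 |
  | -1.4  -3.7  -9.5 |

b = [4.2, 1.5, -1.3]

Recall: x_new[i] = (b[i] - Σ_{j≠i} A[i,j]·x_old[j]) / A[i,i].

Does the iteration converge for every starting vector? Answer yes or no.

Split A = D + L + U, D = diag(11, -3.4, -9.5).
Jacobi T = -D⁻¹(L+U): T[1,0] = -(0.5)/(-3.4) = +0.1471; T[1,1] = 0.
  T[0,:] = [+0.0000 +0.3636 -0.1727]
  T[1,:] = [+0.1471 +0.0000 -0.9412]
  T[2,:] = [-0.1474 -0.3895 +0.0000]
|roots of det(T-λI)|: 0.7270, 0.5851, 0.1418.
ρ = 0.7270; 0.7270 < 1 ⇒ converges.

yes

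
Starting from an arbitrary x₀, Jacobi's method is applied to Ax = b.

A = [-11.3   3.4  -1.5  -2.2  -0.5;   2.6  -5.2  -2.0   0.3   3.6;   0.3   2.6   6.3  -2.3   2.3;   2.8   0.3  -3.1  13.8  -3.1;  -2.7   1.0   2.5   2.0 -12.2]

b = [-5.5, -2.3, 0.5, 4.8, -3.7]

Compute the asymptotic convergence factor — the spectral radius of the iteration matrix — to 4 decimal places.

0.6583

Write A = D+L+U with D = diag(-11.3, -5.2, 6.3, 13.8, -12.2).
Jacobi T = -D⁻¹(L+U): T[1,4] = -(3.6)/(-5.2) = +0.6923; T[1,1] = 0.
  T[0,:] = [+0.0000, +0.3009, -0.1327, -0.1947, -0.0442]
  T[1,:] = [+0.5000, +0.0000, -0.3846, +0.0577, +0.6923]
  T[2,:] = [-0.0476, -0.4127, +0.0000, +0.3651, -0.3651]
  T[3,:] = [-0.2029, -0.0217, +0.2246, +0.0000, +0.2246]
  T[4,:] = [-0.2213, +0.0820, +0.2049, +0.1639, +0.0000]
|roots of det(T-λI)|: 0.6583, 0.5238, 0.5238, 0.2536, 0.0750.
ρ(T) = max|λ| = 0.6583; 0.6583 < 1 ⇒ converges.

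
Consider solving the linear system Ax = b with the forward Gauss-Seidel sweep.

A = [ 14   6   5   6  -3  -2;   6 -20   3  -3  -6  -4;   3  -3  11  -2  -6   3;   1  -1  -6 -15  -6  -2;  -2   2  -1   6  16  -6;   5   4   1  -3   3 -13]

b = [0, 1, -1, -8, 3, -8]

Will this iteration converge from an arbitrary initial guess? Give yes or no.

yes

Diagonal D = diag(14, -20, 11, -15, 16, -13); L, U strict lower/upper.
T_GS = -(D+L)⁻¹U: row 0 first, T[0,5] = -(-2)/(14) = +0.1429; later rows by forward substitution.
  T[0,:] = [+0.0000, -0.4286, -0.3571, -0.4286, +0.2143, +0.1429]
  T[1,:] = [+0.0000, -0.1286, +0.0429, -0.2786, -0.2357, -0.1571]
  T[2,:] = [+0.0000, +0.0818, +0.1091, +0.2227, +0.4227, -0.3545]
  T[3,:] = [+0.0000, -0.0527, -0.0703, -0.0991, -0.5391, +0.0285]
  T[4,:] = [+0.0000, -0.0126, -0.0168, +0.0323, +0.2848, +0.3797]
  T[5,:] = [+0.0000, -0.1888, -0.1034, -0.2031, +0.2325, +0.0604]
eigenvalue magnitudes: 0.5833, 0.3236, 0.3236, 0.1051, 0.1051, 0.0000.
ρ(T) = max|λ| = 0.5833; 0.5833 < 1, so it converges for any x₀.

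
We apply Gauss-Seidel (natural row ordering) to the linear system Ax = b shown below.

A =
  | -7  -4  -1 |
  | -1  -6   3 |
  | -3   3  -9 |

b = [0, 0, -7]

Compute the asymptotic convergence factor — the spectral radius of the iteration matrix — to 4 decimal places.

Diagonal D = diag(-7, -6, -9); L, U strict lower/upper.
GS T = -(D+L)⁻¹U: row 0 first, T[0,1] = -(-4)/(-7) = -0.5714; later rows by forward substitution.
  T[0,:] = [+0.0000 -0.5714 -0.1429]
  T[1,:] = [+0.0000 +0.0952 +0.5238]
  T[2,:] = [+0.0000 +0.2222 +0.2222]
|λ(T)| sorted: 0.5058, 0.1883, 0.0000.
ρ = 0.5058; 0.5058 < 1: convergent.

0.5058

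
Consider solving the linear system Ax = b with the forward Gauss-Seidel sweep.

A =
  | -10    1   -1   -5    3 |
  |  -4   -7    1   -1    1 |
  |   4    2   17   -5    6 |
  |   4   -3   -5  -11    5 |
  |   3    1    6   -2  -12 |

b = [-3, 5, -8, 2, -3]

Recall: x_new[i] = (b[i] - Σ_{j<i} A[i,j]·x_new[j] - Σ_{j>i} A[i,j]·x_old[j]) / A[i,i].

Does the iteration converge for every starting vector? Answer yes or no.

yes

Split A = D + L + U, D = diag(-10, -7, 17, -11, -12).
Gauss-Seidel: T = -(D+L)⁻¹U, row 0 first, T[0,2] = -(-1)/(-10) = -0.1000; later rows by forward substitution.
  T[0,:] = [+0.0000, +0.1000, -0.1000, -0.5000, +0.3000]
  T[1,:] = [+0.0000, -0.0571, +0.2000, +0.1429, -0.0286]
  T[2,:] = [+0.0000, -0.0168, +0.0000, +0.3950, -0.4202]
  T[3,:] = [+0.0000, +0.0596, -0.0909, -0.4003, +0.7624]
  T[4,:] = [+0.0000, +0.0019, +0.0068, +0.1511, -0.2645]
|λ(T)| sorted: 0.6234, 0.1080, 0.1080, 0.0656, 0.0000.
spectral radius ρ = 0.6234; 0.6234 < 1 ⇒ converges.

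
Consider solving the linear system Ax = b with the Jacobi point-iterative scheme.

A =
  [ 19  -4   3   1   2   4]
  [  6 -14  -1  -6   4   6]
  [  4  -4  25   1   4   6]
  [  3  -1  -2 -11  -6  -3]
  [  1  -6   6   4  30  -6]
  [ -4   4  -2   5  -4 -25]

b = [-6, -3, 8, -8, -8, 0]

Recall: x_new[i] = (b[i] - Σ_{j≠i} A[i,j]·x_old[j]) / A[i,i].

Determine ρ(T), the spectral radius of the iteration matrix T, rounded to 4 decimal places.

Diagonal D = diag(19, -14, 25, -11, 30, -25); L, U strict lower/upper.
Jacobi T = -D⁻¹(L+U): T[5,3] = -(5)/(-25) = +0.2000; T[5,5] = 0.
  T[0,:] = [+0.0000 +0.2105 -0.1579 -0.0526 -0.1053 -0.2105]
  T[1,:] = [+0.4286 +0.0000 -0.0714 -0.4286 +0.2857 +0.4286]
  T[2,:] = [-0.1600 +0.1600 +0.0000 -0.0400 -0.1600 -0.2400]
  T[3,:] = [+0.2727 -0.0909 -0.1818 +0.0000 -0.5455 -0.2727]
  T[4,:] = [-0.0333 +0.2000 -0.2000 -0.1333 +0.0000 +0.2000]
  T[5,:] = [-0.1600 +0.1600 -0.0800 +0.2000 -0.1600 +0.0000]
moduli |λ_i(T)| = 0.5908, 0.3965, 0.3432, 0.2713, 0.2713, 0.1087.
ρ = 0.5908; 0.5908 < 1, so it converges for any x₀.

0.5908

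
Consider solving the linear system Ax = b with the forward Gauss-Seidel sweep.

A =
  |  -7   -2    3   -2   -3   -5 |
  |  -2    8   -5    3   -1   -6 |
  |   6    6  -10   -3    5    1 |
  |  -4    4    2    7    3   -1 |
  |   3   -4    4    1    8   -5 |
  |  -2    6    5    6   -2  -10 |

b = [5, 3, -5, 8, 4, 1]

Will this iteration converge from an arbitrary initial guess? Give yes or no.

A = D + L + U where D = diag(-7, 8, -10, 7, 8, -10).
GS T = -(D+L)⁻¹U: row 0 first, T[0,2] = -(3)/(-7) = +0.4286; later rows by forward substitution.
  T[0,:] = [+0.0000  -0.2857  +0.4286  -0.2857  -0.4286  -0.7143]
  T[1,:] = [+0.0000  -0.0714  +0.7321  -0.4464  +0.0179  +0.5714]
  T[2,:] = [+0.0000  -0.2143  +0.6964  -0.7393  +0.2536  +0.0143]
  T[3,:] = [+0.0000  -0.0612  -0.3724  +0.3031  -0.7561  -0.5959]
  T[4,:] = [+0.0000  +0.1862  -0.0963  +0.2157  +0.1374  +1.2459]
  T[5,:] = [+0.0000  -0.1668  +0.4976  -0.4417  -0.2579  -0.1139]
|λ(T)| sorted: 1.3151, 0.8906, 0.8906, 0.0525, 0.0525, 0.0000.
spectral radius ρ = 1.3151; 1.3151 > 1: divergent.

no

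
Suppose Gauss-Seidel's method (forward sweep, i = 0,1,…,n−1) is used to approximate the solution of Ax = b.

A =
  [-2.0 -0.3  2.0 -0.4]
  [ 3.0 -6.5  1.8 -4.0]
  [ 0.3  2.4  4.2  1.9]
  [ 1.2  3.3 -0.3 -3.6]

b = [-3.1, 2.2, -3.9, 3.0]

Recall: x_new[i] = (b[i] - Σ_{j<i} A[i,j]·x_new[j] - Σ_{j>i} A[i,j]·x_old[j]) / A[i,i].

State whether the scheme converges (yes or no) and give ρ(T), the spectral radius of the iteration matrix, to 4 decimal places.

yes, ρ = 0.8593

A = D + L + U where D = diag(-2, -6.5, 4.2, -3.6).
GS T = -(D+L)⁻¹U: row 0 first, T[0,3] = -(-0.4)/(-2) = -0.2000; later rows by forward substitution.
  T[0,:] = [+0.0000 -0.1500 +1.0000 -0.2000]
  T[1,:] = [+0.0000 -0.0692 +0.7385 -0.7077]
  T[2,:] = [+0.0000 +0.0503 -0.4934 -0.0337]
  T[3,:] = [+0.0000 -0.1177 +1.0514 -0.7126]
|roots of det(T-λI)|: 0.8593, 0.4328, 0.0168, 0.0000.
spectral radius ρ = 0.8593; 0.8593 < 1: convergent.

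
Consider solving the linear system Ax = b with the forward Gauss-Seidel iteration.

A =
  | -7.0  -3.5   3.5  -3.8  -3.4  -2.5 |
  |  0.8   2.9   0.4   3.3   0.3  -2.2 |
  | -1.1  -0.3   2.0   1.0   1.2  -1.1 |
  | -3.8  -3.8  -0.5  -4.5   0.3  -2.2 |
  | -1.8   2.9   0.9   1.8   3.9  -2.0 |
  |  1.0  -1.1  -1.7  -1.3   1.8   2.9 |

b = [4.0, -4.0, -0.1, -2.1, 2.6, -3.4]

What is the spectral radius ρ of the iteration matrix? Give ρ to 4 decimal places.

A = D + L + U where D = diag(-7, 2.9, 2, -4.5, 3.9, 2.9).
T_GS = -(D+L)⁻¹U: row 0 first, T[0,2] = -(3.5)/(-7) = +0.5000; later rows by forward substitution.
  T[0,:] = [+0.0000, -0.5000, +0.5000, -0.5429, -0.4857, -0.3571]
  T[1,:] = [+0.0000, +0.1379, -0.2759, -0.9882, +0.0305, +0.8571]
  T[2,:] = [+0.0000, -0.2543, +0.2336, -0.9468, -0.8626, +0.4821]
  T[3,:] = [+0.0000, +0.3340, -0.2152, +1.3981, +0.5469, -0.9647]
  T[4,:] = [+0.0000, -0.4288, +0.4813, +0.0575, -0.3002, +0.0446]
  T[5,:] = [+0.0000, +0.4915, -0.5353, -0.1516, +0.1049, +0.2708]
eigenvalue magnitudes: 1.4196, 0.5164, 0.4513, 0.4513, 0.0027, 0.0000.
ρ(T) = max|λ| = 1.4196; 1.4196 > 1 ⇒ diverges.

1.4196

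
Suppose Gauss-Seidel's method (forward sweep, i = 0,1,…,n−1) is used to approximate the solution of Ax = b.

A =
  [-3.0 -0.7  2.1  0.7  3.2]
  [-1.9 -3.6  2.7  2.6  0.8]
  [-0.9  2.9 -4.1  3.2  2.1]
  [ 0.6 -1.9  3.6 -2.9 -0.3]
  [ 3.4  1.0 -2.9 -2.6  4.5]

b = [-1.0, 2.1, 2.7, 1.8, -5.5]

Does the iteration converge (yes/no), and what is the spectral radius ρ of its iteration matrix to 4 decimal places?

no, ρ = 1.3116

Let D = diag(-3, -3.6, -4.1, -2.9, 4.5); L, U the strict triangles.
GS T = -(D+L)⁻¹U: row 0 first, T[0,4] = -(3.2)/(-3) = +1.0667; later rows by forward substitution.
  T[0,:] = [+0.0000  -0.2333  +0.7000  +0.2333  +1.0667]
  T[1,:] = [+0.0000  +0.1231  +0.3806  +0.5991  -0.3407]
  T[2,:] = [+0.0000  +0.1383  +0.1155  +1.1530  +0.0370]
  T[3,:] = [+0.0000  +0.0428  +0.0389  +1.0871  +0.3865]
  T[4,:] = [+0.0000  +0.2628  -0.5165  +1.0617  -0.4830]
moduli |λ_i(T)| = 1.3116, 0.7033, 0.2763, 0.0419, 0.0000.
ρ(T) = max|λ| = 1.3116; 1.3116 > 1: divergent.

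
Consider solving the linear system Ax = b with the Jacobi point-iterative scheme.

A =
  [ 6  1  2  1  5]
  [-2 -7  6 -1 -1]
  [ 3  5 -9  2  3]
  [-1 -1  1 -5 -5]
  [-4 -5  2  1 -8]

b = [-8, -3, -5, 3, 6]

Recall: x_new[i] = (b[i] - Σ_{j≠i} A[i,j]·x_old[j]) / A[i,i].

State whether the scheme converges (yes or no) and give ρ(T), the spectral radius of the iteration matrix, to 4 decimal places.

no, ρ = 1.2589

Diagonal D = diag(6, -7, -9, -5, -8); L, U strict lower/upper.
Jacobi T = -D⁻¹(L+U): T[4,0] = -(-4)/(-8) = -0.5000; T[4,4] = 0.
  T[0,:] = [+0.0000, -0.1667, -0.3333, -0.1667, -0.8333]
  T[1,:] = [-0.2857, +0.0000, +0.8571, -0.1429, -0.1429]
  T[2,:] = [+0.3333, +0.5556, +0.0000, +0.2222, +0.3333]
  T[3,:] = [-0.2000, -0.2000, +0.2000, +0.0000, -1.0000]
  T[4,:] = [-0.5000, -0.6250, +0.2500, +0.1250, +0.0000]
|λ(T)| sorted: 1.2589, 0.6567, 0.4717, 0.4717, 0.0262.
ρ = 1.2589; 1.2589 > 1 ⇒ diverges.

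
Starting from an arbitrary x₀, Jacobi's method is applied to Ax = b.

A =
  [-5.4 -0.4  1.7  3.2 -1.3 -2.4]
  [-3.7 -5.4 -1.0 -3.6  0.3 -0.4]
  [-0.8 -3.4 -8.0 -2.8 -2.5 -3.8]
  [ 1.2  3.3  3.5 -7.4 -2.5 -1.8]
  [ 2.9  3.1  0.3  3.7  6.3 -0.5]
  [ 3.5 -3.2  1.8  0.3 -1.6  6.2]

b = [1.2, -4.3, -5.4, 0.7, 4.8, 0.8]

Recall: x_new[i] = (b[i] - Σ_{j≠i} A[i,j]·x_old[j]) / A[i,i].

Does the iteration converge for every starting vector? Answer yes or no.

Diagonal D = diag(-5.4, -5.4, -8, -7.4, 6.3, 6.2); L, U strict lower/upper.
T_J = -D⁻¹(L+U): T[4,1] = -(3.1)/(6.3) = -0.4921; T[4,4] = 0.
  T[0,:] = [+0.0000  -0.0741  +0.3148  +0.5926  -0.2407  -0.4444]
  T[1,:] = [-0.6852  +0.0000  -0.1852  -0.6667  +0.0556  -0.0741]
  T[2,:] = [-0.1000  -0.4250  +0.0000  -0.3500  -0.3125  -0.4750]
  T[3,:] = [+0.1622  +0.4459  +0.4730  +0.0000  -0.3378  -0.2432]
  T[4,:] = [-0.4603  -0.4921  -0.0476  -0.5873  +0.0000  +0.0794]
  T[5,:] = [-0.5645  +0.5161  -0.2903  -0.0484  +0.2581  +0.0000]
eigenvalue magnitudes: 1.1447, 0.7129, 0.7129, 0.6182, 0.1239, 0.0445.
ρ(T) = max|λ| = 1.1447; 1.1447 > 1 ⇒ diverges.

no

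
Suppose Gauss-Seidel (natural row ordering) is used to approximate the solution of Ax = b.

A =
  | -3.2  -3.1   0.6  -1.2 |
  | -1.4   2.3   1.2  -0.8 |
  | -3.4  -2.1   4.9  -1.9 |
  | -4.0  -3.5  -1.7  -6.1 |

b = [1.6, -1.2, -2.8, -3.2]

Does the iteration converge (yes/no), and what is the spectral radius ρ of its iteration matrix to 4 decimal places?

no, ρ = 1.1356

Let D = diag(-3.2, 2.3, 4.9, -6.1); L, U the strict triangles.
T_GS = -(D+L)⁻¹U: row 0 first, T[0,1] = -(-3.1)/(-3.2) = -0.9688; later rows by forward substitution.
  T[0,:] = [+0.0000  -0.9688  +0.1875  -0.3750]
  T[1,:] = [+0.0000  -0.5897  -0.4076  +0.1196]
  T[2,:] = [+0.0000  -0.9249  -0.0446  +0.1788]
  T[3,:] = [+0.0000  +1.2313  +0.1233  +0.1275]
|roots of det(T-λI)|: 1.1356, 0.3364, 0.3364, 0.0000.
ρ = 1.1356; 1.1356 > 1 ⇒ diverges.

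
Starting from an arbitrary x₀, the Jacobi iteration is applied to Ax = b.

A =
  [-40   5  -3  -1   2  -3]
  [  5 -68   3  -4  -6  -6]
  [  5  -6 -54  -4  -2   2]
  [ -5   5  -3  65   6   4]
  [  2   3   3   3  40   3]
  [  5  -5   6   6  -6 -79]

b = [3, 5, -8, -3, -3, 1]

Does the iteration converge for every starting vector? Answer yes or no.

A = D + L + U where D = diag(-40, -68, -54, 65, 40, -79).
Jacobi: T = -D⁻¹(L+U), T[2,1] = -(-6)/(-54) = -0.1111; T[2,2] = 0.
  T[0,:] = [+0.0000 +0.1250 -0.0750 -0.0250 +0.0500 -0.0750]
  T[1,:] = [+0.0735 +0.0000 +0.0441 -0.0588 -0.0882 -0.0882]
  T[2,:] = [+0.0926 -0.1111 +0.0000 -0.0741 -0.0370 +0.0370]
  T[3,:] = [+0.0769 -0.0769 +0.0462 +0.0000 -0.0923 -0.0615]
  T[4,:] = [-0.0500 -0.0750 -0.0750 -0.0750 +0.0000 -0.0750]
  T[5,:] = [+0.0633 -0.0633 +0.0759 +0.0759 -0.0759 +0.0000]
|λ(T)| sorted: 0.1582, 0.1114, 0.1114, 0.0387, 0.0329, 0.0329.
spectral radius ρ = 0.1582; 0.1582 < 1 ⇒ converges.

yes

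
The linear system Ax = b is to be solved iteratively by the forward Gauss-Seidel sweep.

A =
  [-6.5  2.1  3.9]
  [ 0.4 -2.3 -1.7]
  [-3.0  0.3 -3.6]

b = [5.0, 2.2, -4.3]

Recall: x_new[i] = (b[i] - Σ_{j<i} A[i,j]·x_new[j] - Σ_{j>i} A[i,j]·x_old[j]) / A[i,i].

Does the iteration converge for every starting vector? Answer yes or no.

yes

A = D + L + U where D = diag(-6.5, -2.3, -3.6).
GS T = -(D+L)⁻¹U: row 0 first, T[0,1] = -(2.1)/(-6.5) = +0.3231; later rows by forward substitution.
  T[0,:] = [+0.0000, +0.3231, +0.6000]
  T[1,:] = [+0.0000, +0.0562, -0.6348]
  T[2,:] = [+0.0000, -0.2645, -0.5529]
|roots of det(T-λI)|: 0.7589, 0.2622, 0.0000.
spectral radius ρ = 0.7589; 0.7589 < 1, so it converges for any x₀.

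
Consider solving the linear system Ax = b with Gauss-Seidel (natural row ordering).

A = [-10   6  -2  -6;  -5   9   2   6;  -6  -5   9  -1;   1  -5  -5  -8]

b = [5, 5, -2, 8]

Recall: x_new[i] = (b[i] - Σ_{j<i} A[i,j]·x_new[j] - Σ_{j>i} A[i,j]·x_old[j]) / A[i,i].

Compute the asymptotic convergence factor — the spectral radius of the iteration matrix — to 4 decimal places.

1.1530

Split A = D + L + U, D = diag(-10, 9, 9, -8).
T_GS = -(D+L)⁻¹U: row 0 first, T[0,2] = -(-2)/(-10) = -0.2000; later rows by forward substitution.
  T[0,:] = [+0.0000 +0.6000 -0.2000 -0.6000]
  T[1,:] = [+0.0000 +0.3333 -0.3333 -1.0000]
  T[2,:] = [+0.0000 +0.5852 -0.3185 -0.8444]
  T[3,:] = [+0.0000 -0.4991 +0.3824 +1.0778]
|eigenvalues of T|: 1.1530, 0.0804, 0.0200, 0.0000.
ρ(T) = max|λ| = 1.1530; 1.1530 > 1 ⇒ diverges.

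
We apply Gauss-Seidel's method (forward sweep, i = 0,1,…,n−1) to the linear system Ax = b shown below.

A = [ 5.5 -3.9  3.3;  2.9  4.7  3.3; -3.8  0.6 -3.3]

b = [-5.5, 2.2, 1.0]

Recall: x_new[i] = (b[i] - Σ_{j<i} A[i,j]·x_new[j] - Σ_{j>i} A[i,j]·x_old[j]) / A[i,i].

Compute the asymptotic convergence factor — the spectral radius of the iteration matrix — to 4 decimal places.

0.8598

Let D = diag(5.5, 4.7, -3.3); L, U the strict triangles.
T_GS = -(D+L)⁻¹U: row 0 first, T[0,2] = -(3.3)/(5.5) = -0.6000; later rows by forward substitution.
  T[0,:] = [+0.0000, +0.7091, -0.6000]
  T[1,:] = [+0.0000, -0.4375, -0.3319]
  T[2,:] = [+0.0000, -0.8961, +0.6306]
moduli |λ_i(T)| = 0.8598, 0.6668, 0.0000.
spectral radius ρ = 0.8598; 0.8598 < 1, so it converges for any x₀.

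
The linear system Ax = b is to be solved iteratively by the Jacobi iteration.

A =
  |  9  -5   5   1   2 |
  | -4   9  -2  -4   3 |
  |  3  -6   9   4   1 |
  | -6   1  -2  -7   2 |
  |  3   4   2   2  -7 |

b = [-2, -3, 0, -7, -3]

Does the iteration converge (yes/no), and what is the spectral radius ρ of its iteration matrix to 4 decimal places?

Write A = D+L+U with D = diag(9, 9, 9, -7, -7).
T_J = -D⁻¹(L+U): T[2,3] = -(4)/(9) = -0.4444; T[2,2] = 0.
  T[0,:] = [+0.0000 +0.5556 -0.5556 -0.1111 -0.2222]
  T[1,:] = [+0.4444 +0.0000 +0.2222 +0.4444 -0.3333]
  T[2,:] = [-0.3333 +0.6667 +0.0000 -0.4444 -0.1111]
  T[3,:] = [-0.8571 +0.1429 -0.2857 +0.0000 +0.2857]
  T[4,:] = [+0.4286 +0.5714 +0.2857 +0.2857 +0.0000]
|roots of det(T-λI)|: 1.2757, 0.6433, 0.6433, 0.4565, 0.4565.
spectral radius ρ = 1.2757; 1.2757 > 1: divergent.

no, ρ = 1.2757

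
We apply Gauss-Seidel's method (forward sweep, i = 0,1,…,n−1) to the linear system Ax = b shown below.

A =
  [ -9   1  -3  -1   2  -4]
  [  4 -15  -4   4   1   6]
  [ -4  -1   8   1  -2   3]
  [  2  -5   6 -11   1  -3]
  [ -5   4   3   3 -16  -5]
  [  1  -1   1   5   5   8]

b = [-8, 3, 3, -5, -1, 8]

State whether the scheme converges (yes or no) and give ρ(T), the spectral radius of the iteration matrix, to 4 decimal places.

Diagonal D = diag(-9, -15, 8, -11, -16, 8); L, U strict lower/upper.
GS T = -(D+L)⁻¹U: row 0 first, T[0,2] = -(-3)/(-9) = -0.3333; later rows by forward substitution.
  T[0,:] = [+0.0000 +0.1111 -0.3333 -0.1111 +0.2222 -0.4444]
  T[1,:] = [+0.0000 +0.0296 -0.3556 +0.2370 +0.1259 +0.2815]
  T[2,:] = [+0.0000 +0.0593 -0.2111 -0.1509 +0.3769 -0.5620]
  T[3,:] = [+0.0000 +0.0391 -0.0141 -0.2103 +0.2796 -0.7880]
  T[4,:] = [+0.0000 -0.0089 -0.0270 +0.0263 +0.0851 -0.3564]
  T[5,:] = [+0.0000 -0.0365 +0.0493 +0.1774 -0.2871 +0.8763]
|λ(T)| sorted: 0.8243, 0.1985, 0.1985, 0.0201, 0.0201, 0.0000.
spectral radius ρ = 0.8243; 0.8243 < 1: convergent.

yes, ρ = 0.8243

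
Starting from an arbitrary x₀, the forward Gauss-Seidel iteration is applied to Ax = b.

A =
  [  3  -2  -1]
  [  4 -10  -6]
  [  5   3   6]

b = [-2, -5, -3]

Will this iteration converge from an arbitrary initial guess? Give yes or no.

Let D = diag(3, -10, 6); L, U the strict triangles.
Gauss-Seidel: T = -(D+L)⁻¹U, row 0 first, T[0,2] = -(-1)/(3) = +0.3333; later rows by forward substitution.
  T[0,:] = [+0.0000 +0.6667 +0.3333]
  T[1,:] = [+0.0000 +0.2667 -0.4667]
  T[2,:] = [+0.0000 -0.6889 -0.0444]
|λ(T)| sorted: 0.6991, 0.4768, 0.0000.
ρ(T) = max|λ| = 0.6991; 0.6991 < 1: convergent.

yes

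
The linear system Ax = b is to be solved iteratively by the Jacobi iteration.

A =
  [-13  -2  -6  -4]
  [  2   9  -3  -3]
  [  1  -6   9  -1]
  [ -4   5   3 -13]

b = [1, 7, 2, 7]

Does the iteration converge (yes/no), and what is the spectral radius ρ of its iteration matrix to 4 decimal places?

A = D + L + U where D = diag(-13, 9, 9, -13).
Jacobi T = -D⁻¹(L+U): T[3,1] = -(5)/(-13) = +0.3846; T[3,3] = 0.
  T[0,:] = [+0.0000  -0.1538  -0.4615  -0.3077]
  T[1,:] = [-0.2222  +0.0000  +0.3333  +0.3333]
  T[2,:] = [-0.1111  +0.6667  +0.0000  +0.1111]
  T[3,:] = [-0.3077  +0.3846  +0.2308  +0.0000]
|λ(T)| sorted: 0.9027, 0.4952, 0.2385, 0.2385.
ρ = 0.9027; 0.9027 < 1 ⇒ converges.

yes, ρ = 0.9027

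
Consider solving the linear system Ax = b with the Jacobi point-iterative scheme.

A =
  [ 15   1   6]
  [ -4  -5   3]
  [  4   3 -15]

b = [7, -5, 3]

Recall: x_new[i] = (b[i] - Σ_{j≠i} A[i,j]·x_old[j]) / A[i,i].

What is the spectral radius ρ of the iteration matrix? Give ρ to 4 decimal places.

0.4350

Split A = D + L + U, D = diag(15, -5, -15).
Jacobi: T = -D⁻¹(L+U), T[2,1] = -(3)/(-15) = +0.2000; T[2,2] = 0.
  T[0,:] = [+0.0000  -0.0667  -0.4000]
  T[1,:] = [-0.8000  +0.0000  +0.6000]
  T[2,:] = [+0.2667  +0.2000  +0.0000]
|eigenvalues of T|: 0.4350, 0.3501, 0.3501.
spectral radius ρ = 0.4350; 0.4350 < 1 ⇒ converges.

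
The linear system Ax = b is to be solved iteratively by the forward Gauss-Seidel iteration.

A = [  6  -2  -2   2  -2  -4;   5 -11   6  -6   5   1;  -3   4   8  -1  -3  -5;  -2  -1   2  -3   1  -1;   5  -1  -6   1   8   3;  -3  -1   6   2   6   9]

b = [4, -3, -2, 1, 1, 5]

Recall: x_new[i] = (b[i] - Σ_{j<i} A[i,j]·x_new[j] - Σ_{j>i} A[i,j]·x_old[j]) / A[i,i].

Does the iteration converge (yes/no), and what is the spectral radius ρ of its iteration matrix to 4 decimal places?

A = D + L + U where D = diag(6, -11, 8, -3, 8, 9).
T_GS = -(D+L)⁻¹U: row 0 first, T[0,2] = -(-2)/(6) = +0.3333; later rows by forward substitution.
  T[0,:] = [+0.0000  +0.3333  +0.3333  -0.3333  +0.3333  +0.6667]
  T[1,:] = [+0.0000  +0.1515  +0.6970  -0.6970  +0.6061  +0.3939]
  T[2,:] = [+0.0000  +0.0492  -0.2235  +0.3485  +0.1970  +0.6780]
  T[3,:] = [+0.0000  -0.2399  -0.6035  +0.6869  +0.0404  -0.4571]
  T[4,:] = [+0.0000  -0.1225  -0.2134  +0.2967  +0.0101  -0.1768]
  T[5,:] = [+0.0000  +0.2301  +0.6139  -0.7713  +0.0314  +0.0334]
moduli |λ_i(T)| = 1.2844, 0.5935, 0.1317, 0.0971, 0.0971, 0.0000.
ρ(T) = max|λ| = 1.2844; 1.2844 > 1: divergent.

no, ρ = 1.2844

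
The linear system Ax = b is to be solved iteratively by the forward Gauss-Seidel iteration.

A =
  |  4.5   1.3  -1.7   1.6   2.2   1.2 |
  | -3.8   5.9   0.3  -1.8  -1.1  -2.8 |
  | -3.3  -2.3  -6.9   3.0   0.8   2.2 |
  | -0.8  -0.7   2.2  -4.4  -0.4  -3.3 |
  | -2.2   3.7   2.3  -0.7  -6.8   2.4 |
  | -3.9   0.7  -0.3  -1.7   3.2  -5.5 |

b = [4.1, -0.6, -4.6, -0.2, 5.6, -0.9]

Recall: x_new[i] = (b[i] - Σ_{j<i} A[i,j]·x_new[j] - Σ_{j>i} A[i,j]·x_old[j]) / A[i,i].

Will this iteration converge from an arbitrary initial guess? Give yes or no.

yes

Write A = D+L+U with D = diag(4.5, 5.9, -6.9, -4.4, -6.8, -5.5).
GS T = -(D+L)⁻¹U: row 0 first, T[0,1] = -(1.3)/(4.5) = -0.2889; later rows by forward substitution.
  T[0,:] = [+0.0000 -0.2889 +0.3778 -0.3556 -0.4889 -0.2667]
  T[1,:] = [+0.0000 -0.1861 +0.1925 +0.0761 -0.1284 +0.3028]
  T[2,:] = [+0.0000 +0.2002 -0.2448 +0.5795 +0.3926 +0.3454]
  T[3,:] = [+0.0000 +0.1822 -0.2217 +0.3423 +0.2147 -0.5770]
  T[4,:] = [+0.0000 +0.0412 -0.0775 +0.3172 +0.1990 +0.7802]
  T[5,:] = [+0.0000 +0.1379 -0.2066 +0.3090 +0.3583 +0.8411]
|λ(T)| sorted: 0.8506, 0.4227, 0.3316, 0.0401, 0.0304, 0.0000.
spectral radius ρ = 0.8506; 0.8506 < 1 ⇒ converges.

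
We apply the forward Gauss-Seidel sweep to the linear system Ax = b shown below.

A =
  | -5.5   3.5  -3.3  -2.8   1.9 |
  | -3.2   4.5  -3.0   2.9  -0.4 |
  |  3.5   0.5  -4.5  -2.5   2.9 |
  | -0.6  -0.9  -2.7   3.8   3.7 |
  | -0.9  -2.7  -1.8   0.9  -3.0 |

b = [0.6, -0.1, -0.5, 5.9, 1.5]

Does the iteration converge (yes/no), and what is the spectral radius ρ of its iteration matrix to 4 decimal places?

no, ρ = 1.4602

A = D + L + U where D = diag(-5.5, 4.5, -4.5, 3.8, -3).
Gauss-Seidel: T = -(D+L)⁻¹U, row 0 first, T[0,3] = -(-2.8)/(-5.5) = -0.5091; later rows by forward substitution.
  T[0,:] = [+0.0000 +0.6364 -0.6000 -0.5091 +0.3455]
  T[1,:] = [+0.0000 +0.4525 +0.2400 -1.0065 +0.3345]
  T[2,:] = [+0.0000 +0.5452 -0.4400 -1.0633 +0.9503]
  T[3,:] = [+0.0000 +0.5951 -0.3505 -1.0743 -0.1647]
  T[4,:] = [+0.0000 -0.7468 +0.1228 +1.3743 -1.0243]
|eigenvalues of T|: 1.4602, 0.5913, 0.5913, 0.1348, 0.0000.
spectral radius ρ = 1.4602; 1.4602 > 1, so it fails to converge.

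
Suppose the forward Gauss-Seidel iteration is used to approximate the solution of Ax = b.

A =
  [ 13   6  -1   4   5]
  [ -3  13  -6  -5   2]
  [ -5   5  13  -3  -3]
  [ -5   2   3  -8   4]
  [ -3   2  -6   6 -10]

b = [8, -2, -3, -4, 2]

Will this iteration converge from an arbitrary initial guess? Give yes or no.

yes

Write A = D+L+U with D = diag(13, 13, 13, -8, -10).
Gauss-Seidel: T = -(D+L)⁻¹U, row 0 first, T[0,1] = -(6)/(13) = -0.4615; later rows by forward substitution.
  T[0,:] = [+0.0000 -0.4615 +0.0769 -0.3077 -0.3846]
  T[1,:] = [+0.0000 -0.1065 +0.4793 +0.3136 -0.2426]
  T[2,:] = [+0.0000 -0.1365 -0.1548 -0.0082 +0.1761]
  T[3,:] = [+0.0000 +0.2106 +0.0137 +0.2676 +0.7458]
  T[4,:] = [+0.0000 +0.3255 +0.1739 +0.3205 +0.4086]
|roots of det(T-λI)|: 0.9007, 0.4182, 0.4182, 0.0468, 0.0000.
spectral radius ρ = 0.9007; 0.9007 < 1, so it converges for any x₀.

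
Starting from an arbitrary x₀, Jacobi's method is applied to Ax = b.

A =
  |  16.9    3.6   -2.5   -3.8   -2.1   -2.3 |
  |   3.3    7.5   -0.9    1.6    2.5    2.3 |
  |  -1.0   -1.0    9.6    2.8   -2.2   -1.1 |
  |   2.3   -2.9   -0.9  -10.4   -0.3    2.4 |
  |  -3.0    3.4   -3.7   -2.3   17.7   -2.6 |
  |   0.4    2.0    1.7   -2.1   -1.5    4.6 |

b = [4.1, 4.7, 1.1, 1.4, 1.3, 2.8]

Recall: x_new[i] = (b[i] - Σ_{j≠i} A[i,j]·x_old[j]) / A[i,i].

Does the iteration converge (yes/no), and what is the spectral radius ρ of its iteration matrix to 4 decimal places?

yes, ρ = 0.9112

Let D = diag(16.9, 7.5, 9.6, -10.4, 17.7, 4.6); L, U the strict triangles.
Jacobi: T = -D⁻¹(L+U), T[1,4] = -(2.5)/(7.5) = -0.3333; T[1,1] = 0.
  T[0,:] = [+0.0000, -0.2130, +0.1479, +0.2249, +0.1243, +0.1361]
  T[1,:] = [-0.4400, +0.0000, +0.1200, -0.2133, -0.3333, -0.3067]
  T[2,:] = [+0.1042, +0.1042, +0.0000, -0.2917, +0.2292, +0.1146]
  T[3,:] = [+0.2212, -0.2788, -0.0865, +0.0000, -0.0288, +0.2308]
  T[4,:] = [+0.1695, -0.1921, +0.2090, +0.1299, +0.0000, +0.1469]
  T[5,:] = [-0.0870, -0.4348, -0.3696, +0.4565, +0.3261, +0.0000]
|λ(T)| sorted: 0.9112, 0.3830, 0.3830, 0.2340, 0.2023, 0.2023.
ρ = 0.9112; 0.9112 < 1: convergent.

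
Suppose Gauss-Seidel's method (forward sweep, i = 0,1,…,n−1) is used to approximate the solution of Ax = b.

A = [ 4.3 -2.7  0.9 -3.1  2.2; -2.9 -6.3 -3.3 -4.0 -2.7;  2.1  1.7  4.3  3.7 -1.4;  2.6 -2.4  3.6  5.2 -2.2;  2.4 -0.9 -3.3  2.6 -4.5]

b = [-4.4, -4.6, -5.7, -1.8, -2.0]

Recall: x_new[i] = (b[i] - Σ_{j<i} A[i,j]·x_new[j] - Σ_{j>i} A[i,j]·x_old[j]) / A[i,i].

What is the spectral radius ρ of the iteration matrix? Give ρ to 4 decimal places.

A = D + L + U where D = diag(4.3, -6.3, 4.3, 5.2, -4.5).
T_GS = -(D+L)⁻¹U: row 0 first, T[0,2] = -(0.9)/(4.3) = -0.2093; later rows by forward substitution.
  T[0,:] = [+0.0000  +0.6279  -0.2093  +0.7209  -0.5116]
  T[1,:] = [+0.0000  -0.2890  -0.4275  -0.9668  -0.1931]
  T[2,:] = [+0.0000  -0.1924  +0.2712  -0.8303  +0.6518]
  T[3,:] = [+0.0000  -0.3142  -0.2804  -0.2318  +0.1386]
  T[4,:] = [+0.0000  +0.3523  -0.3870  +1.0528  -0.6322]
|λ(T)| sorted: 1.2500, 0.4206, 0.3485, 0.3485, 0.0000.
ρ = 1.2500; 1.2500 > 1, so it fails to converge.

1.2500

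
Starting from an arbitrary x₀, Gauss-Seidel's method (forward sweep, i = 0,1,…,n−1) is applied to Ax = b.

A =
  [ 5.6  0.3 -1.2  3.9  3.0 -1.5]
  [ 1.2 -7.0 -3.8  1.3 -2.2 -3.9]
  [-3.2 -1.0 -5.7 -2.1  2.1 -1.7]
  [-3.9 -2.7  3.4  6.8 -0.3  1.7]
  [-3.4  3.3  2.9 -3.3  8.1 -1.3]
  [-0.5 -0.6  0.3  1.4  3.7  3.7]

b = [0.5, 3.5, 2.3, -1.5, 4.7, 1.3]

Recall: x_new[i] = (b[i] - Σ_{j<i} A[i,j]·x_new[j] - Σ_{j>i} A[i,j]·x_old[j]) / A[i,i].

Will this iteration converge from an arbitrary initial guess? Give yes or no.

no

A = D + L + U where D = diag(5.6, -7, -5.7, 6.8, 8.1, 3.7).
Gauss-Seidel: T = -(D+L)⁻¹U, row 0 first, T[0,4] = -(3)/(5.6) = -0.5357; later rows by forward substitution.
  T[0,:] = [+0.0000, -0.0536, +0.2143, -0.6964, -0.5357, +0.2679]
  T[1,:] = [+0.0000, -0.0092, -0.5061, +0.0663, -0.4061, -0.5112]
  T[2,:] = [+0.0000, +0.0317, -0.0315, +0.0109, +0.7404, -0.3589]
  T[3,:] = [+0.0000, -0.0502, -0.0623, -0.3785, -0.7946, -0.1199]
  T[4,:] = [+0.0000, -0.0505, +0.2820, -0.4775, -0.6482, +0.5609]
  T[5,:] = [+0.0000, +0.0582, -0.3090, +0.5365, +0.7506, -0.5331]
|roots of det(T-λI)|: 1.6545, 0.2970, 0.2602, 0.0916, 0.0009, 0.0000.
spectral radius ρ = 1.6545; 1.6545 > 1: divergent.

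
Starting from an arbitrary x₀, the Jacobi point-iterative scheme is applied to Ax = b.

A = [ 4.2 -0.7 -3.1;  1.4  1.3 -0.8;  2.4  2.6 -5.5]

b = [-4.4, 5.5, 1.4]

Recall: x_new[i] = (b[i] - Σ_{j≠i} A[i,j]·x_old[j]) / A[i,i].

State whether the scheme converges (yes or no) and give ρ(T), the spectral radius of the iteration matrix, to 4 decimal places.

yes, ρ = 0.8960

Let D = diag(4.2, 1.3, -5.5); L, U the strict triangles.
Jacobi T = -D⁻¹(L+U): T[1,2] = -(-0.8)/(1.3) = +0.6154; T[1,1] = 0.
  T[0,:] = [+0.0000, +0.1667, +0.7381]
  T[1,:] = [-1.0769, +0.0000, +0.6154]
  T[2,:] = [+0.4364, +0.4727, +0.0000]
|λ(T)| sorted: 0.8960, 0.6078, 0.6078.
ρ = 0.8960; 0.8960 < 1: convergent.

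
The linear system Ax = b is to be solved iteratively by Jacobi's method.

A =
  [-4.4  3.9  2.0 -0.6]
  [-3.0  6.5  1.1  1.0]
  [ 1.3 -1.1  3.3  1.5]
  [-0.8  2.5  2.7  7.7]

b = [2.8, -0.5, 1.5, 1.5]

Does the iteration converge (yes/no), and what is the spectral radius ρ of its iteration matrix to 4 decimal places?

Let D = diag(-4.4, 6.5, 3.3, 7.7); L, U the strict triangles.
Jacobi: T = -D⁻¹(L+U), T[2,1] = -(-1.1)/(3.3) = +0.3333; T[2,2] = 0.
  T[0,:] = [+0.0000 +0.8864 +0.4545 -0.1364]
  T[1,:] = [+0.4615 +0.0000 -0.1692 -0.1538]
  T[2,:] = [-0.3939 +0.3333 +0.0000 -0.4545]
  T[3,:] = [+0.1039 -0.3247 -0.3506 +0.0000]
eigenvalue magnitudes: 0.6583, 0.4818, 0.4818, 0.1961.
ρ(T) = max|λ| = 0.6583; 0.6583 < 1: convergent.

yes, ρ = 0.6583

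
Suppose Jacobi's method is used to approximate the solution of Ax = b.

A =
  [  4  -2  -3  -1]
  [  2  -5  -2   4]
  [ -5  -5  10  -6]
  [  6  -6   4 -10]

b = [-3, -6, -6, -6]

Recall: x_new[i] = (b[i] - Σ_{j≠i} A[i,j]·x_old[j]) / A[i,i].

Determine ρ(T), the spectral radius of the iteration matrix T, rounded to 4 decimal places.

1.1278

Let D = diag(4, -5, 10, -10); L, U the strict triangles.
Jacobi T = -D⁻¹(L+U): T[0,1] = -(-2)/(4) = +0.5000; T[0,0] = 0.
  T[0,:] = [+0.0000, +0.5000, +0.7500, +0.2500]
  T[1,:] = [+0.4000, +0.0000, -0.4000, +0.8000]
  T[2,:] = [+0.5000, +0.5000, +0.0000, +0.6000]
  T[3,:] = [+0.6000, -0.6000, +0.4000, +0.0000]
|λ(T)| sorted: 1.1278, 0.8415, 0.8415, 0.3656.
ρ = 1.1278; 1.1278 > 1 ⇒ diverges.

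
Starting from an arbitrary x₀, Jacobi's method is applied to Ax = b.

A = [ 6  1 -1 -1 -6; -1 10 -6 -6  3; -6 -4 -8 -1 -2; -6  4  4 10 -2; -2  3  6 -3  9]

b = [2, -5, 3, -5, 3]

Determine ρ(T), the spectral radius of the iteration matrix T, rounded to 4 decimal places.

Diagonal D = diag(6, 10, -8, 10, 9); L, U strict lower/upper.
Jacobi T = -D⁻¹(L+U): T[1,2] = -(-6)/(10) = +0.6000; T[1,1] = 0.
  T[0,:] = [+0.0000  -0.1667  +0.1667  +0.1667  +1.0000]
  T[1,:] = [+0.1000  +0.0000  +0.6000  +0.6000  -0.3000]
  T[2,:] = [-0.7500  -0.5000  +0.0000  -0.1250  -0.2500]
  T[3,:] = [+0.6000  -0.4000  -0.4000  +0.0000  +0.2000]
  T[4,:] = [+0.2222  -0.3333  -0.6667  +0.3333  +0.0000]
|eigenvalues of T|: 1.1481, 0.7452, 0.7452, 0.7075, 0.7075.
spectral radius ρ = 1.1481; 1.1481 > 1: divergent.

1.1481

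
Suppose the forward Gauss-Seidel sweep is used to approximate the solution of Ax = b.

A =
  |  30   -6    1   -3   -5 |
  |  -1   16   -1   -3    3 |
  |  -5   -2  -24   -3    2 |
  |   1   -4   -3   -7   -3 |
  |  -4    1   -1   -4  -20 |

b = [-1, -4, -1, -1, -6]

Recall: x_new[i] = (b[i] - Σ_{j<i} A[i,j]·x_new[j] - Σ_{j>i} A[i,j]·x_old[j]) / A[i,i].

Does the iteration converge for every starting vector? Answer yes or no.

yes

Diagonal D = diag(30, 16, -24, -7, -20); L, U strict lower/upper.
T_GS = -(D+L)⁻¹U: row 0 first, T[0,2] = -(1)/(30) = -0.0333; later rows by forward substitution.
  T[0,:] = [+0.0000 +0.2000 -0.0333 +0.1000 +0.1667]
  T[1,:] = [+0.0000 +0.0125 +0.0604 +0.1938 -0.1771]
  T[2,:] = [+0.0000 -0.0427 +0.0019 -0.1620 +0.0634]
  T[3,:] = [+0.0000 +0.0397 -0.0401 -0.0270 -0.3307]
  T[4,:] = [+0.0000 -0.0452 +0.0176 +0.0032 +0.0208]
eigenvalue magnitudes: 0.1914, 0.1474, 0.1474, 0.0322, 0.0000.
ρ = 0.1914; 0.1914 < 1: convergent.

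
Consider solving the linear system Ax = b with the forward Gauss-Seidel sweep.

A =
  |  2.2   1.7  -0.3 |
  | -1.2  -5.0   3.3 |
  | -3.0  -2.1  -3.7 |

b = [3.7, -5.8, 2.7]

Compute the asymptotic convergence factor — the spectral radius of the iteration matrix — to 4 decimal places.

A = D + L + U where D = diag(2.2, -5, -3.7).
GS T = -(D+L)⁻¹U: row 0 first, T[0,1] = -(1.7)/(2.2) = -0.7727; later rows by forward substitution.
  T[0,:] = [+0.0000 -0.7727 +0.1364]
  T[1,:] = [+0.0000 +0.1855 +0.6273]
  T[2,:] = [+0.0000 +0.5213 -0.4666]
|roots of det(T-λI)|: 0.7988, 0.5177, 0.0000.
spectral radius ρ = 0.7988; 0.7988 < 1, so it converges for any x₀.

0.7988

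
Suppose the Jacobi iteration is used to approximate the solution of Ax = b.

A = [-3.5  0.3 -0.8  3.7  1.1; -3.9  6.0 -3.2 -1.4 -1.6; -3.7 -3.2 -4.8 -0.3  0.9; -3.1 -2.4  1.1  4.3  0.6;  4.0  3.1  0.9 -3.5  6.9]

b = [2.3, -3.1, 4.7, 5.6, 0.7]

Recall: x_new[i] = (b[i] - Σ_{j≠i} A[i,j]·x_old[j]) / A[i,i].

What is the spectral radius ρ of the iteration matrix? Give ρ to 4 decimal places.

1.1977

Write A = D+L+U with D = diag(-3.5, 6, -4.8, 4.3, 6.9).
Jacobi: T = -D⁻¹(L+U), T[3,2] = -(1.1)/(4.3) = -0.2558; T[3,3] = 0.
  T[0,:] = [+0.0000, +0.0857, -0.2286, +1.0571, +0.3143]
  T[1,:] = [+0.6500, +0.0000, +0.5333, +0.2333, +0.2667]
  T[2,:] = [-0.7708, -0.6667, +0.0000, -0.0625, +0.1875]
  T[3,:] = [+0.7209, +0.5581, -0.2558, +0.0000, -0.1395]
  T[4,:] = [-0.5797, -0.4493, -0.1304, +0.5072, +0.0000]
eigenvalue magnitudes: 1.1977, 0.7993, 0.7993, 0.2466, 0.2466.
ρ = 1.1977; 1.1977 > 1: divergent.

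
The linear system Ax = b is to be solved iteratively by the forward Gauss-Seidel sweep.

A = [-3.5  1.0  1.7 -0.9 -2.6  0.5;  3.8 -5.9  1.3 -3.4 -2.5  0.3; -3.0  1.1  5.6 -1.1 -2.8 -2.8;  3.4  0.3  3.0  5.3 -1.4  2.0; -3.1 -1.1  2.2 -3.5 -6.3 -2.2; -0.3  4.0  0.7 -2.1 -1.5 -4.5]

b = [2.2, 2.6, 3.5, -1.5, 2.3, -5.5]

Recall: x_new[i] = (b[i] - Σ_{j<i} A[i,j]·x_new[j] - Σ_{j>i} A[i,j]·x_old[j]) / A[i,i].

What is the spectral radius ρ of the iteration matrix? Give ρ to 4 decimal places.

Split A = D + L + U, D = diag(-3.5, -5.9, 5.6, 5.3, -6.3, -4.5).
GS T = -(D+L)⁻¹U: row 0 first, T[0,2] = -(1.7)/(-3.5) = +0.4857; later rows by forward substitution.
  T[0,:] = [+0.0000, +0.2857, +0.4857, -0.2571, -0.7429, +0.1429]
  T[1,:] = [+0.0000, +0.1840, +0.5332, -0.7419, -0.9022, +0.1429]
  T[2,:] = [+0.0000, +0.1169, +0.1555, +0.2044, +0.2793, +0.5485]
  T[3,:] = [+0.0000, -0.2599, -0.4298, +0.0913, +0.6337, -0.7875]
  T[4,:] = [+0.0000, +0.0125, -0.0390, +0.2767, +0.2685, +0.1846]
  T[5,:] = [+0.0000, +0.2798, +0.6793, -0.7454, -1.0942, +0.5088]
eigenvalue magnitudes: 1.5374, 0.4763, 0.1982, 0.0600, 0.0087, 0.0000.
ρ(T) = max|λ| = 1.5374; 1.5374 > 1, so it fails to converge.

1.5374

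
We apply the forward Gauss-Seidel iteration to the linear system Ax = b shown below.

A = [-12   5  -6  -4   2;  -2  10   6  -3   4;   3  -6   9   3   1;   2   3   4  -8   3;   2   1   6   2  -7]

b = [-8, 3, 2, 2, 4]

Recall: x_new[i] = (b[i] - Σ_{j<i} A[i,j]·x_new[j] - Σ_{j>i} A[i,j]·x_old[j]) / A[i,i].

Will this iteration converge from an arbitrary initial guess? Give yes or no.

Diagonal D = diag(-12, 10, 9, -8, -7); L, U strict lower/upper.
T_GS = -(D+L)⁻¹U: row 0 first, T[0,4] = -(2)/(-12) = +0.1667; later rows by forward substitution.
  T[0,:] = [+0.0000  +0.4167  -0.5000  -0.3333  +0.1667]
  T[1,:] = [+0.0000  +0.0833  -0.7000  +0.2333  -0.3667]
  T[2,:] = [+0.0000  -0.0833  -0.3000  -0.0667  -0.4111]
  T[3,:] = [+0.0000  +0.0938  -0.5375  -0.0292  +0.0736]
  T[4,:] = [+0.0000  +0.0863  -0.6536  -0.1274  -0.3361]
moduli |λ_i(T)| = 0.8806, 0.4028, 0.1587, 0.1587, 0.0000.
ρ = 0.8806; 0.8806 < 1, so it converges for any x₀.

yes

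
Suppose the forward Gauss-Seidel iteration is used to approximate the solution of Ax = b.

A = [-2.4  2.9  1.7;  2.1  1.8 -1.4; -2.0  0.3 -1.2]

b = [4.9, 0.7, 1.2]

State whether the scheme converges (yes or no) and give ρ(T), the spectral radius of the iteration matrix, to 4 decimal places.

no, ρ = 1.6573

Write A = D+L+U with D = diag(-2.4, 1.8, -1.2).
GS T = -(D+L)⁻¹U: row 0 first, T[0,2] = -(1.7)/(-2.4) = +0.7083; later rows by forward substitution.
  T[0,:] = [+0.0000, +1.2083, +0.7083]
  T[1,:] = [+0.0000, -1.4097, -0.0486]
  T[2,:] = [+0.0000, -2.3663, -1.1927]
eigenvalue magnitudes: 1.6573, 0.9451, 0.0000.
ρ = 1.6573; 1.6573 > 1 ⇒ diverges.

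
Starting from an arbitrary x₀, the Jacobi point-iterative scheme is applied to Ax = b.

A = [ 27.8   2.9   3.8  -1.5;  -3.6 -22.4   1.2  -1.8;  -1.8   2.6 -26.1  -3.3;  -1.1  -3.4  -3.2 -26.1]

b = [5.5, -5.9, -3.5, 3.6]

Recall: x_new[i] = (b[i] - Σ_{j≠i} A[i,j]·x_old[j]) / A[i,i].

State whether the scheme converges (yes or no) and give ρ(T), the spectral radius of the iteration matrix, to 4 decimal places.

Let D = diag(27.8, -22.4, -26.1, -26.1); L, U the strict triangles.
Jacobi T = -D⁻¹(L+U): T[3,0] = -(-1.1)/(-26.1) = -0.0421; T[3,3] = 0.
  T[0,:] = [+0.0000, -0.1043, -0.1367, +0.0540]
  T[1,:] = [-0.1607, +0.0000, +0.0536, -0.0804]
  T[2,:] = [-0.0690, +0.0996, +0.0000, -0.1264]
  T[3,:] = [-0.0421, -0.1303, -0.1226, +0.0000]
|eigenvalues of T|: 0.2741, 0.1791, 0.0538, 0.0538.
ρ(T) = max|λ| = 0.2741; 0.2741 < 1 ⇒ converges.

yes, ρ = 0.2741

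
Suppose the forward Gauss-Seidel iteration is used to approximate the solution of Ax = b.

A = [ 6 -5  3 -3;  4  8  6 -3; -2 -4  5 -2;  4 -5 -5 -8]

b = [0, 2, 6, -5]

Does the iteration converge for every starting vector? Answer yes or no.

no

Diagonal D = diag(6, 8, 5, -8); L, U strict lower/upper.
GS T = -(D+L)⁻¹U: row 0 first, T[0,1] = -(-5)/(6) = +0.8333; later rows by forward substitution.
  T[0,:] = [+0.0000  +0.8333  -0.5000  +0.5000]
  T[1,:] = [+0.0000  -0.4167  -0.5000  +0.1250]
  T[2,:] = [+0.0000  +0.0000  -0.6000  +0.7000]
  T[3,:] = [+0.0000  +0.6771  +0.4375  -0.2656]
|λ(T)| sorted: 1.2586, 0.3151, 0.3151, 0.0000.
ρ = 1.2586; 1.2586 > 1 ⇒ diverges.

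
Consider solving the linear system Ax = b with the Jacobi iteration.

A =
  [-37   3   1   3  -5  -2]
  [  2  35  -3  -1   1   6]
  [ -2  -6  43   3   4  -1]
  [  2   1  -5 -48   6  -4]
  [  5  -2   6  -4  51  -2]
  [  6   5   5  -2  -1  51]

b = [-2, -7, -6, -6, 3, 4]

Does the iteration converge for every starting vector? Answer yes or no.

yes

Diagonal D = diag(-37, 35, 43, -48, 51, 51); L, U strict lower/upper.
T_J = -D⁻¹(L+U): T[3,4] = -(6)/(-48) = +0.1250; T[3,3] = 0.
  T[0,:] = [+0.0000  +0.0811  +0.0270  +0.0811  -0.1351  -0.0541]
  T[1,:] = [-0.0571  +0.0000  +0.0857  +0.0286  -0.0286  -0.1714]
  T[2,:] = [+0.0465  +0.1395  +0.0000  -0.0698  -0.0930  +0.0233]
  T[3,:] = [+0.0417  +0.0208  -0.1042  +0.0000  +0.1250  -0.0833]
  T[4,:] = [-0.0980  +0.0392  -0.1176  +0.0784  +0.0000  +0.0392]
  T[5,:] = [-0.1176  -0.0980  -0.0980  +0.0392  +0.0196  +0.0000]
|λ(T)| sorted: 0.2654, 0.1949, 0.1949, 0.1200, 0.1075, 0.0649.
spectral radius ρ = 0.2654; 0.2654 < 1 ⇒ converges.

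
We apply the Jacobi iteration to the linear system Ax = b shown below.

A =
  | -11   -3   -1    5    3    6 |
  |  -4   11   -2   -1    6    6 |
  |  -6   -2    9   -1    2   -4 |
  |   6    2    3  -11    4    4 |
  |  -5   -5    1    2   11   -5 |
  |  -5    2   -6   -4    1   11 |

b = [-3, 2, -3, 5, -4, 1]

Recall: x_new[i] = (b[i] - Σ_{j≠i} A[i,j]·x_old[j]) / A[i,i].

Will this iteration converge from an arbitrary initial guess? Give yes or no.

Diagonal D = diag(-11, 11, 9, -11, 11, 11); L, U strict lower/upper.
T_J = -D⁻¹(L+U): T[3,0] = -(6)/(-11) = +0.5455; T[3,3] = 0.
  T[0,:] = [+0.0000  -0.2727  -0.0909  +0.4545  +0.2727  +0.5455]
  T[1,:] = [+0.3636  +0.0000  +0.1818  +0.0909  -0.5455  -0.5455]
  T[2,:] = [+0.6667  +0.2222  +0.0000  +0.1111  -0.2222  +0.4444]
  T[3,:] = [+0.5455  +0.1818  +0.2727  +0.0000  +0.3636  +0.3636]
  T[4,:] = [+0.4545  +0.4545  -0.0909  -0.1818  +0.0000  +0.4545]
  T[5,:] = [+0.4545  -0.1818  +0.5455  +0.3636  -0.0909  +0.0000]
|roots of det(T-λI)|: 1.2150, 0.6269, 0.6269, 0.5531, 0.1686, 0.0893.
ρ(T) = max|λ| = 1.2150; 1.2150 > 1: divergent.

no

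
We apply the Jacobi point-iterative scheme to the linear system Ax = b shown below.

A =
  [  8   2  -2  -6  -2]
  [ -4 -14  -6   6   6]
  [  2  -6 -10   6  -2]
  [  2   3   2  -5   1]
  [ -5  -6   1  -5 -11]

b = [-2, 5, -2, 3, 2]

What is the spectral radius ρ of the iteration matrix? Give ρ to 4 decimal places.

1.1229

Write A = D+L+U with D = diag(8, -14, -10, -5, -11).
Jacobi T = -D⁻¹(L+U): T[3,4] = -(1)/(-5) = +0.2000; T[3,3] = 0.
  T[0,:] = [+0.0000  -0.2500  +0.2500  +0.7500  +0.2500]
  T[1,:] = [-0.2857  +0.0000  -0.4286  +0.4286  +0.4286]
  T[2,:] = [+0.2000  -0.6000  +0.0000  +0.6000  -0.2000]
  T[3,:] = [+0.4000  +0.6000  +0.4000  +0.0000  +0.2000]
  T[4,:] = [-0.4545  -0.5455  +0.0909  -0.4545  +0.0000]
|λ(T)| sorted: 1.1229, 0.8148, 0.6041, 0.6041, 0.1591.
spectral radius ρ = 1.1229; 1.1229 > 1: divergent.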